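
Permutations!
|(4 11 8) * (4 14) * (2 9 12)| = 12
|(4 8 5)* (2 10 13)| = |(2 10 13)(4 8 5)| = 3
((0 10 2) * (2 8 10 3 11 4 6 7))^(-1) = ((0 3 11 4 6 7 2)(8 10))^(-1) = (0 2 7 6 4 11 3)(8 10)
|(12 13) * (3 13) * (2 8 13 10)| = |(2 8 13 12 3 10)| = 6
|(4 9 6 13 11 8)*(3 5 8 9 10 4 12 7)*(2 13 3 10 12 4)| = |(2 13 11 9 6 3 5 8 4 12 7 10)| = 12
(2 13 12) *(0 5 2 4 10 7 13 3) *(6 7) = (0 5 2 3)(4 10 6 7 13 12) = [5, 1, 3, 0, 10, 2, 7, 13, 8, 9, 6, 11, 4, 12]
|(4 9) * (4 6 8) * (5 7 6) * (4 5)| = |(4 9)(5 7 6 8)| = 4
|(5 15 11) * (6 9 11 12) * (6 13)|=|(5 15 12 13 6 9 11)|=7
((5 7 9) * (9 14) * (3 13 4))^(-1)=(3 4 13)(5 9 14 7)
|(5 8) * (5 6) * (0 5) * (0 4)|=5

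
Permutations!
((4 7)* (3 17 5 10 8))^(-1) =(3 8 10 5 17)(4 7)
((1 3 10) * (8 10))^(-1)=((1 3 8 10))^(-1)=(1 10 8 3)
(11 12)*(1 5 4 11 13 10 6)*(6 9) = (1 5 4 11 12 13 10 9 6) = [0, 5, 2, 3, 11, 4, 1, 7, 8, 6, 9, 12, 13, 10]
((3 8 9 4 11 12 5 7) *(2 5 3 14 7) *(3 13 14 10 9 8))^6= ((2 5)(4 11 12 13 14 7 10 9))^6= (4 10 14 12)(7 13 11 9)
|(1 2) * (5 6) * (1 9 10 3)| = |(1 2 9 10 3)(5 6)| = 10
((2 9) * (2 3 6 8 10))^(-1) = (2 10 8 6 3 9)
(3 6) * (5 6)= (3 5 6)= [0, 1, 2, 5, 4, 6, 3]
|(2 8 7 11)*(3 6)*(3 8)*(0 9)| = |(0 9)(2 3 6 8 7 11)| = 6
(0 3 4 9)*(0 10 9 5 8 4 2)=(0 3 2)(4 5 8)(9 10)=[3, 1, 0, 2, 5, 8, 6, 7, 4, 10, 9]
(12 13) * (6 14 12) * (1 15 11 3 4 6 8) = [0, 15, 2, 4, 6, 5, 14, 7, 1, 9, 10, 3, 13, 8, 12, 11] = (1 15 11 3 4 6 14 12 13 8)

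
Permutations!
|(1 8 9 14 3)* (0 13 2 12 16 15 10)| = 35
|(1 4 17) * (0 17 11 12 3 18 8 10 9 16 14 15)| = 14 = |(0 17 1 4 11 12 3 18 8 10 9 16 14 15)|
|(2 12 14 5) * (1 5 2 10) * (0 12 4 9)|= |(0 12 14 2 4 9)(1 5 10)|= 6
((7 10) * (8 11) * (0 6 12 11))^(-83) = (0 12 8 6 11)(7 10)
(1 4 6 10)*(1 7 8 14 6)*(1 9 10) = [0, 4, 2, 3, 9, 5, 1, 8, 14, 10, 7, 11, 12, 13, 6] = (1 4 9 10 7 8 14 6)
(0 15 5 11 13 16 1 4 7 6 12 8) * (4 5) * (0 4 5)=[15, 0, 2, 3, 7, 11, 12, 6, 4, 9, 10, 13, 8, 16, 14, 5, 1]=(0 15 5 11 13 16 1)(4 7 6 12 8)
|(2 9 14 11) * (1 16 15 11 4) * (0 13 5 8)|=8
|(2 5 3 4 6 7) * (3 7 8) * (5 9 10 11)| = |(2 9 10 11 5 7)(3 4 6 8)| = 12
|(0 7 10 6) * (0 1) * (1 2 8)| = 7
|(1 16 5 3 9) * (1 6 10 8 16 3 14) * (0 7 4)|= |(0 7 4)(1 3 9 6 10 8 16 5 14)|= 9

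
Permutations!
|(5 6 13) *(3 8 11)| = 3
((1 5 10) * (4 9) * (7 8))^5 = ((1 5 10)(4 9)(7 8))^5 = (1 10 5)(4 9)(7 8)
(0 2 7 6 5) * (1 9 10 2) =[1, 9, 7, 3, 4, 0, 5, 6, 8, 10, 2] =(0 1 9 10 2 7 6 5)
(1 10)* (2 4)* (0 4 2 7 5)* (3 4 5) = [5, 10, 2, 4, 7, 0, 6, 3, 8, 9, 1] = (0 5)(1 10)(3 4 7)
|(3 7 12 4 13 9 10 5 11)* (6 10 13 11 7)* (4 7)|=6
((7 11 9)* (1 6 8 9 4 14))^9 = ((1 6 8 9 7 11 4 14))^9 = (1 6 8 9 7 11 4 14)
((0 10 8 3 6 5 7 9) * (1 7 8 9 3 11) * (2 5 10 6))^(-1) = ((0 6 10 9)(1 7 3 2 5 8 11))^(-1) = (0 9 10 6)(1 11 8 5 2 3 7)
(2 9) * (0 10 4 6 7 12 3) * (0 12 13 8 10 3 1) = (0 3 12 1)(2 9)(4 6 7 13 8 10) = [3, 0, 9, 12, 6, 5, 7, 13, 10, 2, 4, 11, 1, 8]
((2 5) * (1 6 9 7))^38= ((1 6 9 7)(2 5))^38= (1 9)(6 7)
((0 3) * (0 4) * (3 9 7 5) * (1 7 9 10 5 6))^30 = ((0 10 5 3 4)(1 7 6))^30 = (10)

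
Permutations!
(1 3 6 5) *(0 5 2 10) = (0 5 1 3 6 2 10) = [5, 3, 10, 6, 4, 1, 2, 7, 8, 9, 0]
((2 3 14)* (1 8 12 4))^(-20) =((1 8 12 4)(2 3 14))^(-20) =(2 3 14)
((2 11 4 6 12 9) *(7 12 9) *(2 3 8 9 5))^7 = ((2 11 4 6 5)(3 8 9)(7 12))^7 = (2 4 5 11 6)(3 8 9)(7 12)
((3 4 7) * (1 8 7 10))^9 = (1 3)(4 8)(7 10)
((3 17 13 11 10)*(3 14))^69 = (3 11)(10 17)(13 14)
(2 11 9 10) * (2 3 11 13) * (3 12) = [0, 1, 13, 11, 4, 5, 6, 7, 8, 10, 12, 9, 3, 2] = (2 13)(3 11 9 10 12)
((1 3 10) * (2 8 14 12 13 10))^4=(1 14)(2 13)(3 12)(8 10)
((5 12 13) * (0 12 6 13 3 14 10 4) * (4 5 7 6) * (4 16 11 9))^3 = ((0 12 3 14 10 5 16 11 9 4)(6 13 7))^3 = (0 14 16 4 3 5 9 12 10 11)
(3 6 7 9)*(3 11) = [0, 1, 2, 6, 4, 5, 7, 9, 8, 11, 10, 3] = (3 6 7 9 11)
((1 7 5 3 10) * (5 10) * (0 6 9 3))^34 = (0 5 3 9 6)(1 7 10)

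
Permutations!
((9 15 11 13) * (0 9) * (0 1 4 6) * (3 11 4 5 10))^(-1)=(0 6 4 15 9)(1 13 11 3 10 5)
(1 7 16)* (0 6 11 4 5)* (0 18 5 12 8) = (0 6 11 4 12 8)(1 7 16)(5 18) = [6, 7, 2, 3, 12, 18, 11, 16, 0, 9, 10, 4, 8, 13, 14, 15, 1, 17, 5]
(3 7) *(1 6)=(1 6)(3 7)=[0, 6, 2, 7, 4, 5, 1, 3]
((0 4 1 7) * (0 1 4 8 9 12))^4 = ((0 8 9 12)(1 7))^4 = (12)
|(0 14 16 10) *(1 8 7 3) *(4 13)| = 4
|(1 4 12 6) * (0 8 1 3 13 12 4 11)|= |(0 8 1 11)(3 13 12 6)|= 4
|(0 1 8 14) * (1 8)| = 3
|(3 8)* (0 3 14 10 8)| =6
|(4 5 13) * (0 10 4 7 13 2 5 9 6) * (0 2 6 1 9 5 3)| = 14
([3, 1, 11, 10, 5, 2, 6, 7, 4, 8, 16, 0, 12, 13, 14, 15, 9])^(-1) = [11, 1, 5, 0, 8, 4, 6, 7, 9, 16, 3, 2, 12, 13, 14, 15, 10]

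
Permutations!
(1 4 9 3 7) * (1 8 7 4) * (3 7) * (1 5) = (1 5)(3 4 9 7 8) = [0, 5, 2, 4, 9, 1, 6, 8, 3, 7]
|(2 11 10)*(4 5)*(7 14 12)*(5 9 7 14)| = |(2 11 10)(4 9 7 5)(12 14)| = 12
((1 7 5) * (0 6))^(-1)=((0 6)(1 7 5))^(-1)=(0 6)(1 5 7)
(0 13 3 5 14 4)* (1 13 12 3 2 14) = (0 12 3 5 1 13 2 14 4) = [12, 13, 14, 5, 0, 1, 6, 7, 8, 9, 10, 11, 3, 2, 4]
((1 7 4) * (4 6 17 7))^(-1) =((1 4)(6 17 7))^(-1) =(1 4)(6 7 17)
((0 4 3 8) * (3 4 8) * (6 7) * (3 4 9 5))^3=((0 8)(3 4 9 5)(6 7))^3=(0 8)(3 5 9 4)(6 7)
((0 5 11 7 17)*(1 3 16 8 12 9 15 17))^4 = ((0 5 11 7 1 3 16 8 12 9 15 17))^4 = (0 1 12)(3 9 5)(7 8 17)(11 16 15)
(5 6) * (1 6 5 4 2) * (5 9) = [0, 6, 1, 3, 2, 9, 4, 7, 8, 5] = (1 6 4 2)(5 9)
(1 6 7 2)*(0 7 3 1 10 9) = (0 7 2 10 9)(1 6 3) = [7, 6, 10, 1, 4, 5, 3, 2, 8, 0, 9]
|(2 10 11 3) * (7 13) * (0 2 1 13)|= |(0 2 10 11 3 1 13 7)|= 8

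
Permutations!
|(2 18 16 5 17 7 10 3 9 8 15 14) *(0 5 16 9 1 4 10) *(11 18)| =28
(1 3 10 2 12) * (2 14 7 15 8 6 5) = (1 3 10 14 7 15 8 6 5 2 12) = [0, 3, 12, 10, 4, 2, 5, 15, 6, 9, 14, 11, 1, 13, 7, 8]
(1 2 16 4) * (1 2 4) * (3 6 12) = (1 4 2 16)(3 6 12) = [0, 4, 16, 6, 2, 5, 12, 7, 8, 9, 10, 11, 3, 13, 14, 15, 1]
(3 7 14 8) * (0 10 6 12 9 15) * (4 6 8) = (0 10 8 3 7 14 4 6 12 9 15) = [10, 1, 2, 7, 6, 5, 12, 14, 3, 15, 8, 11, 9, 13, 4, 0]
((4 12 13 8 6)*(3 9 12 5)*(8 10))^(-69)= (3 13 6)(4 9 10)(5 12 8)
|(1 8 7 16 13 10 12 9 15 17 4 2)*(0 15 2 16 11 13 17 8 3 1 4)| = 26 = |(0 15 8 7 11 13 10 12 9 2 4 16 17)(1 3)|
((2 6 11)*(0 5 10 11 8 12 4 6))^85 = ((0 5 10 11 2)(4 6 8 12))^85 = (4 6 8 12)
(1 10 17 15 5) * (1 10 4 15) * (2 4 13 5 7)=(1 13 5 10 17)(2 4 15 7)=[0, 13, 4, 3, 15, 10, 6, 2, 8, 9, 17, 11, 12, 5, 14, 7, 16, 1]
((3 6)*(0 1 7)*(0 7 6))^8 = (7)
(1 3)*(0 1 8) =[1, 3, 2, 8, 4, 5, 6, 7, 0] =(0 1 3 8)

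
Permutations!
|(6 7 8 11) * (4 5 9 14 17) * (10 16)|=20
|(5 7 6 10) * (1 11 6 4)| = 7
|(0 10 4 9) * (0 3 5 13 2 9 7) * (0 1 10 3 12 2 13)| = |(13)(0 3 5)(1 10 4 7)(2 9 12)| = 12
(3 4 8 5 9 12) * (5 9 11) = (3 4 8 9 12)(5 11) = [0, 1, 2, 4, 8, 11, 6, 7, 9, 12, 10, 5, 3]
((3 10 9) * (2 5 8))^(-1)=((2 5 8)(3 10 9))^(-1)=(2 8 5)(3 9 10)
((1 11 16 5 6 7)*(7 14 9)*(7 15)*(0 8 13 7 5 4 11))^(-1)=(0 1 7 13 8)(4 16 11)(5 15 9 14 6)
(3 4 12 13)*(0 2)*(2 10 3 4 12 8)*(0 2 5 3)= (0 10)(3 12 13 4 8 5)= [10, 1, 2, 12, 8, 3, 6, 7, 5, 9, 0, 11, 13, 4]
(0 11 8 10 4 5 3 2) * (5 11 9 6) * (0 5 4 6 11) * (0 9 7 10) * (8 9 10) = (0 7 8)(2 5 3)(4 10 6)(9 11) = [7, 1, 5, 2, 10, 3, 4, 8, 0, 11, 6, 9]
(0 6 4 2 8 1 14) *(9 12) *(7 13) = (0 6 4 2 8 1 14)(7 13)(9 12) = [6, 14, 8, 3, 2, 5, 4, 13, 1, 12, 10, 11, 9, 7, 0]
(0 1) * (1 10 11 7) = (0 10 11 7 1) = [10, 0, 2, 3, 4, 5, 6, 1, 8, 9, 11, 7]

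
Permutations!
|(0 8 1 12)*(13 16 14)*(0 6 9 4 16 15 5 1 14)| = |(0 8 14 13 15 5 1 12 6 9 4 16)| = 12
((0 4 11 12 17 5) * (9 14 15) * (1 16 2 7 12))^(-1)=((0 4 11 1 16 2 7 12 17 5)(9 14 15))^(-1)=(0 5 17 12 7 2 16 1 11 4)(9 15 14)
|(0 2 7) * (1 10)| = |(0 2 7)(1 10)| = 6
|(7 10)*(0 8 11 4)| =4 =|(0 8 11 4)(7 10)|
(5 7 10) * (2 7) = [0, 1, 7, 3, 4, 2, 6, 10, 8, 9, 5] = (2 7 10 5)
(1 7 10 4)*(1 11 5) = (1 7 10 4 11 5) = [0, 7, 2, 3, 11, 1, 6, 10, 8, 9, 4, 5]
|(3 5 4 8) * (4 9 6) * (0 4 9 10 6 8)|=6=|(0 4)(3 5 10 6 9 8)|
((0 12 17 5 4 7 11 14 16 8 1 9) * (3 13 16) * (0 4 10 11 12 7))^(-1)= (0 4 9 1 8 16 13 3 14 11 10 5 17 12 7)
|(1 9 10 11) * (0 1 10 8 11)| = 6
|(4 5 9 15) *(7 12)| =4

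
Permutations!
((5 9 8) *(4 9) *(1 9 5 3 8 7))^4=((1 9 7)(3 8)(4 5))^4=(1 9 7)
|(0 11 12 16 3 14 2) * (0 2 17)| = |(0 11 12 16 3 14 17)| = 7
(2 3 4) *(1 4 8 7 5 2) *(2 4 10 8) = (1 10 8 7 5 4)(2 3) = [0, 10, 3, 2, 1, 4, 6, 5, 7, 9, 8]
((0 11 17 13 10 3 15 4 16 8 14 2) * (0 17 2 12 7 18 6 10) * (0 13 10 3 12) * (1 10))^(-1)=(0 14 8 16 4 15 3 6 18 7 12 10 1 17 2 11)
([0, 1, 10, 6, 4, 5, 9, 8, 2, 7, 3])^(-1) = [0, 1, 8, 10, 4, 5, 3, 9, 7, 6, 2]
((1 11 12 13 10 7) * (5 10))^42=(13)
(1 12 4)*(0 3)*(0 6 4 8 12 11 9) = (0 3 6 4 1 11 9)(8 12) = [3, 11, 2, 6, 1, 5, 4, 7, 12, 0, 10, 9, 8]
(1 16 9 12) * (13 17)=(1 16 9 12)(13 17)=[0, 16, 2, 3, 4, 5, 6, 7, 8, 12, 10, 11, 1, 17, 14, 15, 9, 13]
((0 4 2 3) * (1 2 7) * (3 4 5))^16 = (7)(0 5 3)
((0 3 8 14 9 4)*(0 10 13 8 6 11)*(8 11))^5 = (0 9)(3 4)(6 10)(8 13)(11 14)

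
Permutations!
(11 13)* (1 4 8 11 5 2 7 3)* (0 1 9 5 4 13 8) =(0 1 13 4)(2 7 3 9 5)(8 11) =[1, 13, 7, 9, 0, 2, 6, 3, 11, 5, 10, 8, 12, 4]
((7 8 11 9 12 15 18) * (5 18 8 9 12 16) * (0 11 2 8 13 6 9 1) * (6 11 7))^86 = ((0 7 1)(2 8)(5 18 6 9 16)(11 12 15 13))^86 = (0 1 7)(5 18 6 9 16)(11 15)(12 13)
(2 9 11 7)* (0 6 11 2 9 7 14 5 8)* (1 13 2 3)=(0 6 11 14 5 8)(1 13 2 7 9 3)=[6, 13, 7, 1, 4, 8, 11, 9, 0, 3, 10, 14, 12, 2, 5]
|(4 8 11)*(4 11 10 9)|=|(11)(4 8 10 9)|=4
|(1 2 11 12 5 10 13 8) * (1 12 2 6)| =|(1 6)(2 11)(5 10 13 8 12)| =10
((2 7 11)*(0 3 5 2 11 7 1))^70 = (11)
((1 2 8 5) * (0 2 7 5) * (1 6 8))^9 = ((0 2 1 7 5 6 8))^9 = (0 1 5 8 2 7 6)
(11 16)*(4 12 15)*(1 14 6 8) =(1 14 6 8)(4 12 15)(11 16) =[0, 14, 2, 3, 12, 5, 8, 7, 1, 9, 10, 16, 15, 13, 6, 4, 11]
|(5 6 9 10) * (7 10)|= 5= |(5 6 9 7 10)|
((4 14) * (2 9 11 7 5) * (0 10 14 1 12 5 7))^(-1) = ((0 10 14 4 1 12 5 2 9 11))^(-1) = (0 11 9 2 5 12 1 4 14 10)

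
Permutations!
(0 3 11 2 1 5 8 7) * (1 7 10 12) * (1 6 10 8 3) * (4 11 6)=(0 1 5 3 6 10 12 4 11 2 7)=[1, 5, 7, 6, 11, 3, 10, 0, 8, 9, 12, 2, 4]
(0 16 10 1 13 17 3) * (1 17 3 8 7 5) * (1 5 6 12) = (0 16 10 17 8 7 6 12 1 13 3) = [16, 13, 2, 0, 4, 5, 12, 6, 7, 9, 17, 11, 1, 3, 14, 15, 10, 8]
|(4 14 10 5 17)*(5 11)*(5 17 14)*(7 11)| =|(4 5 14 10 7 11 17)| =7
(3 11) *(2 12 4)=(2 12 4)(3 11)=[0, 1, 12, 11, 2, 5, 6, 7, 8, 9, 10, 3, 4]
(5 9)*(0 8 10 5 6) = (0 8 10 5 9 6) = [8, 1, 2, 3, 4, 9, 0, 7, 10, 6, 5]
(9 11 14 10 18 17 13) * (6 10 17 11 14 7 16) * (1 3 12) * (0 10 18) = (0 10)(1 3 12)(6 18 11 7 16)(9 14 17 13) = [10, 3, 2, 12, 4, 5, 18, 16, 8, 14, 0, 7, 1, 9, 17, 15, 6, 13, 11]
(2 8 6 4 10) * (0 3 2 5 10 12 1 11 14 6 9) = (0 3 2 8 9)(1 11 14 6 4 12)(5 10) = [3, 11, 8, 2, 12, 10, 4, 7, 9, 0, 5, 14, 1, 13, 6]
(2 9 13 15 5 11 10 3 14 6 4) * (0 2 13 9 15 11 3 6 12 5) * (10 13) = (0 2 15)(3 14 12 5)(4 10 6)(11 13) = [2, 1, 15, 14, 10, 3, 4, 7, 8, 9, 6, 13, 5, 11, 12, 0]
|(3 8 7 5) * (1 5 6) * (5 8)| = |(1 8 7 6)(3 5)| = 4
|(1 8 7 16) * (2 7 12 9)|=7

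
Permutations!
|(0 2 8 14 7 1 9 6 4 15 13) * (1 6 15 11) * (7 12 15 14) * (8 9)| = |(0 2 9 14 12 15 13)(1 8 7 6 4 11)| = 42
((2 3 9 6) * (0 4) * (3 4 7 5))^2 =((0 7 5 3 9 6 2 4))^2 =(0 5 9 2)(3 6 4 7)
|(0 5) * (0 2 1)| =4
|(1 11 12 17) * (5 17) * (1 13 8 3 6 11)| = |(3 6 11 12 5 17 13 8)| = 8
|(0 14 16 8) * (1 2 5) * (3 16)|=15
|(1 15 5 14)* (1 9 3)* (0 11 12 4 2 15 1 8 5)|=30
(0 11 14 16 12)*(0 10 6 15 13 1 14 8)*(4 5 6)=(0 11 8)(1 14 16 12 10 4 5 6 15 13)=[11, 14, 2, 3, 5, 6, 15, 7, 0, 9, 4, 8, 10, 1, 16, 13, 12]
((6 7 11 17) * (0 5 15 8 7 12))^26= ((0 5 15 8 7 11 17 6 12))^26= (0 12 6 17 11 7 8 15 5)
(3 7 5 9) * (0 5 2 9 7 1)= (0 5 7 2 9 3 1)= [5, 0, 9, 1, 4, 7, 6, 2, 8, 3]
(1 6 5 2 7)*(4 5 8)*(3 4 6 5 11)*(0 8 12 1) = (0 8 6 12 1 5 2 7)(3 4 11) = [8, 5, 7, 4, 11, 2, 12, 0, 6, 9, 10, 3, 1]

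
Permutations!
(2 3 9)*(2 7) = (2 3 9 7) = [0, 1, 3, 9, 4, 5, 6, 2, 8, 7]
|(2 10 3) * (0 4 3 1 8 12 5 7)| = |(0 4 3 2 10 1 8 12 5 7)| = 10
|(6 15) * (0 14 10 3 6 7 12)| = 8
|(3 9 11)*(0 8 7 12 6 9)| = |(0 8 7 12 6 9 11 3)| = 8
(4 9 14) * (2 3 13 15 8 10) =(2 3 13 15 8 10)(4 9 14) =[0, 1, 3, 13, 9, 5, 6, 7, 10, 14, 2, 11, 12, 15, 4, 8]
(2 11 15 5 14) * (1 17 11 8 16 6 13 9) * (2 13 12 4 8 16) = (1 17 11 15 5 14 13 9)(2 16 6 12 4 8) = [0, 17, 16, 3, 8, 14, 12, 7, 2, 1, 10, 15, 4, 9, 13, 5, 6, 11]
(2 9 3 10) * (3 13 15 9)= [0, 1, 3, 10, 4, 5, 6, 7, 8, 13, 2, 11, 12, 15, 14, 9]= (2 3 10)(9 13 15)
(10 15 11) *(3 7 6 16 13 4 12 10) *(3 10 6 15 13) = [0, 1, 2, 7, 12, 5, 16, 15, 8, 9, 13, 10, 6, 4, 14, 11, 3] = (3 7 15 11 10 13 4 12 6 16)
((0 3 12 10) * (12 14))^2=((0 3 14 12 10))^2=(0 14 10 3 12)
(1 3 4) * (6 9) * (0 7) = (0 7)(1 3 4)(6 9) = [7, 3, 2, 4, 1, 5, 9, 0, 8, 6]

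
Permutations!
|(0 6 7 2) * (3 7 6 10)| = 5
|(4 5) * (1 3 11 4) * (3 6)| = 6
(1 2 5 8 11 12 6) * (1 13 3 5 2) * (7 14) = (3 5 8 11 12 6 13)(7 14) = [0, 1, 2, 5, 4, 8, 13, 14, 11, 9, 10, 12, 6, 3, 7]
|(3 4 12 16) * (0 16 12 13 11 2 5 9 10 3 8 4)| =11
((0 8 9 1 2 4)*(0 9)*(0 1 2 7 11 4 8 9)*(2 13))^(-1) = ((0 9 13 2 8 1 7 11 4))^(-1) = (0 4 11 7 1 8 2 13 9)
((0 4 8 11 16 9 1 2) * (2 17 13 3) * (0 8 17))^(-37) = ((0 4 17 13 3 2 8 11 16 9 1))^(-37) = (0 11 13 1 8 17 9 2 4 16 3)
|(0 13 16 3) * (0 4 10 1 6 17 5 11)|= |(0 13 16 3 4 10 1 6 17 5 11)|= 11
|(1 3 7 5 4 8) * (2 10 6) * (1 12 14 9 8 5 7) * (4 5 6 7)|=|(1 3)(2 10 7 4 6)(8 12 14 9)|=20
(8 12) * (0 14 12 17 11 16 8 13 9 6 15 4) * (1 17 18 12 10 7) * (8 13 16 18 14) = (0 8 14 10 7 1 17 11 18 12 16 13 9 6 15 4) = [8, 17, 2, 3, 0, 5, 15, 1, 14, 6, 7, 18, 16, 9, 10, 4, 13, 11, 12]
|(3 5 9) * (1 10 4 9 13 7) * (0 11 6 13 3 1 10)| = |(0 11 6 13 7 10 4 9 1)(3 5)| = 18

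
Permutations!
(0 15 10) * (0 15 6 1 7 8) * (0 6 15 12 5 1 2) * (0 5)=[15, 7, 5, 3, 4, 1, 2, 8, 6, 9, 12, 11, 0, 13, 14, 10]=(0 15 10 12)(1 7 8 6 2 5)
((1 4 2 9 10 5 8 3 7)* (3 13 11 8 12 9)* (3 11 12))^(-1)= ((1 4 2 11 8 13 12 9 10 5 3 7))^(-1)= (1 7 3 5 10 9 12 13 8 11 2 4)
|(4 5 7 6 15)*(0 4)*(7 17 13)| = 8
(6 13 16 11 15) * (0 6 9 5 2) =(0 6 13 16 11 15 9 5 2) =[6, 1, 0, 3, 4, 2, 13, 7, 8, 5, 10, 15, 12, 16, 14, 9, 11]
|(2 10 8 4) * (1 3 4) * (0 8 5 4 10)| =8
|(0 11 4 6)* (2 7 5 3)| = |(0 11 4 6)(2 7 5 3)| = 4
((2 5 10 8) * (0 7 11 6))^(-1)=(0 6 11 7)(2 8 10 5)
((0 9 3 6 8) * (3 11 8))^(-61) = (0 8 11 9)(3 6)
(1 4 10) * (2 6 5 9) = [0, 4, 6, 3, 10, 9, 5, 7, 8, 2, 1] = (1 4 10)(2 6 5 9)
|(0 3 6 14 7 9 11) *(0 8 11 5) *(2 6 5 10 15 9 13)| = 30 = |(0 3 5)(2 6 14 7 13)(8 11)(9 10 15)|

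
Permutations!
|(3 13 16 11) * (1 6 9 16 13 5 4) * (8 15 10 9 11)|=30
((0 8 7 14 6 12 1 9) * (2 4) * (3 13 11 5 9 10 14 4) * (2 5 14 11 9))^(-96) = ((0 8 7 4 5 2 3 13 9)(1 10 11 14 6 12))^(-96) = (14)(0 4 3)(2 9 7)(5 13 8)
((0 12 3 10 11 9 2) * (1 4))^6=((0 12 3 10 11 9 2)(1 4))^6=(0 2 9 11 10 3 12)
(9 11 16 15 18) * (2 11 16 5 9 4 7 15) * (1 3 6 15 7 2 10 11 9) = (1 3 6 15 18 4 2 9 16 10 11 5) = [0, 3, 9, 6, 2, 1, 15, 7, 8, 16, 11, 5, 12, 13, 14, 18, 10, 17, 4]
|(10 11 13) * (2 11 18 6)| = 6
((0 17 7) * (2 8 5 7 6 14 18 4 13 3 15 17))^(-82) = (0 5 2 7 8)(3 4 14 17)(6 15 13 18)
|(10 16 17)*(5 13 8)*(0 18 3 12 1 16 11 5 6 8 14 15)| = |(0 18 3 12 1 16 17 10 11 5 13 14 15)(6 8)| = 26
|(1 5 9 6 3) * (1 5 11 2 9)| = |(1 11 2 9 6 3 5)| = 7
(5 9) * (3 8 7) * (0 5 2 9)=(0 5)(2 9)(3 8 7)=[5, 1, 9, 8, 4, 0, 6, 3, 7, 2]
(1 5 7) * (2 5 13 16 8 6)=(1 13 16 8 6 2 5 7)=[0, 13, 5, 3, 4, 7, 2, 1, 6, 9, 10, 11, 12, 16, 14, 15, 8]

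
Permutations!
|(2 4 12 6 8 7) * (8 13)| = 7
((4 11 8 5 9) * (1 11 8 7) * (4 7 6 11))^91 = (1 4 8 5 9 7)(6 11)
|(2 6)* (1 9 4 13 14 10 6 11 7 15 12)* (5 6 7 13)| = 13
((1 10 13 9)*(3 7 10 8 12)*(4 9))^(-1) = ((1 8 12 3 7 10 13 4 9))^(-1) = (1 9 4 13 10 7 3 12 8)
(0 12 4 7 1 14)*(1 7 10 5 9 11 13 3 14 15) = (0 12 4 10 5 9 11 13 3 14)(1 15) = [12, 15, 2, 14, 10, 9, 6, 7, 8, 11, 5, 13, 4, 3, 0, 1]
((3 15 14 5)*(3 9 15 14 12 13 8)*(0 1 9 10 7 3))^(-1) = (0 8 13 12 15 9 1)(3 7 10 5 14)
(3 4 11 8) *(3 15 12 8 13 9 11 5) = [0, 1, 2, 4, 5, 3, 6, 7, 15, 11, 10, 13, 8, 9, 14, 12] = (3 4 5)(8 15 12)(9 11 13)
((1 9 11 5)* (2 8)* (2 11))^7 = ((1 9 2 8 11 5))^7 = (1 9 2 8 11 5)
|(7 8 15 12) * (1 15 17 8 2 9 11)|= |(1 15 12 7 2 9 11)(8 17)|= 14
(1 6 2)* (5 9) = (1 6 2)(5 9) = [0, 6, 1, 3, 4, 9, 2, 7, 8, 5]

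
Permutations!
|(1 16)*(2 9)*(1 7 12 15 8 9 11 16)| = 8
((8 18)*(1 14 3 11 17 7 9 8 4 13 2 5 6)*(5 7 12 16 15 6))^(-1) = ((1 14 3 11 17 12 16 15 6)(2 7 9 8 18 4 13))^(-1) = (1 6 15 16 12 17 11 3 14)(2 13 4 18 8 9 7)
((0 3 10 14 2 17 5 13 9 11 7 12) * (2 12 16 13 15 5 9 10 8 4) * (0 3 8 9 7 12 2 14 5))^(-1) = (0 15 5 10 13 16 7 17 2 14 4 8)(3 12 11 9)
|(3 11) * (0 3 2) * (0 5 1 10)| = 7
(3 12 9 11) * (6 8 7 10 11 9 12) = (12)(3 6 8 7 10 11) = [0, 1, 2, 6, 4, 5, 8, 10, 7, 9, 11, 3, 12]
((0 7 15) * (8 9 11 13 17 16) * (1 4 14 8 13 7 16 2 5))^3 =(0 17 1 8 7 16 2 4 9 15 13 5 14 11)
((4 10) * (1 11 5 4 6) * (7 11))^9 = (1 11 4 6 7 5 10)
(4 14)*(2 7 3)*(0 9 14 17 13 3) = [9, 1, 7, 2, 17, 5, 6, 0, 8, 14, 10, 11, 12, 3, 4, 15, 16, 13] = (0 9 14 4 17 13 3 2 7)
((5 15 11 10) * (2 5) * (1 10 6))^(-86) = (1 11 5 10 6 15 2) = ((1 10 2 5 15 11 6))^(-86)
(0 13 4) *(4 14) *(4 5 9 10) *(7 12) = (0 13 14 5 9 10 4)(7 12) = [13, 1, 2, 3, 0, 9, 6, 12, 8, 10, 4, 11, 7, 14, 5]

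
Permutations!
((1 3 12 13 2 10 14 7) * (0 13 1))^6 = ((0 13 2 10 14 7)(1 3 12))^6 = (14)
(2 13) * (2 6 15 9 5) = [0, 1, 13, 3, 4, 2, 15, 7, 8, 5, 10, 11, 12, 6, 14, 9] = (2 13 6 15 9 5)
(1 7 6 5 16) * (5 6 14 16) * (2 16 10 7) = [0, 2, 16, 3, 4, 5, 6, 14, 8, 9, 7, 11, 12, 13, 10, 15, 1] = (1 2 16)(7 14 10)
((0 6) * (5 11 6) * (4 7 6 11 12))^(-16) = (0 12 7)(4 6 5)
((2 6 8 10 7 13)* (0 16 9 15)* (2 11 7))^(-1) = ((0 16 9 15)(2 6 8 10)(7 13 11))^(-1) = (0 15 9 16)(2 10 8 6)(7 11 13)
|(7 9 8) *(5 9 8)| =|(5 9)(7 8)| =2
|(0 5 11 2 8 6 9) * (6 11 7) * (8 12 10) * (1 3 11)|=35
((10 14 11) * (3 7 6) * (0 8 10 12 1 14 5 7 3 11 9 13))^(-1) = ((0 8 10 5 7 6 11 12 1 14 9 13))^(-1) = (0 13 9 14 1 12 11 6 7 5 10 8)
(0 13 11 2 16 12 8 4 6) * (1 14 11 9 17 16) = (0 13 9 17 16 12 8 4 6)(1 14 11 2) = [13, 14, 1, 3, 6, 5, 0, 7, 4, 17, 10, 2, 8, 9, 11, 15, 12, 16]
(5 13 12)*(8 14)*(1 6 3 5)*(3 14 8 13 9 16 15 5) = [0, 6, 2, 3, 4, 9, 14, 7, 8, 16, 10, 11, 1, 12, 13, 5, 15] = (1 6 14 13 12)(5 9 16 15)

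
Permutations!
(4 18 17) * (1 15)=[0, 15, 2, 3, 18, 5, 6, 7, 8, 9, 10, 11, 12, 13, 14, 1, 16, 4, 17]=(1 15)(4 18 17)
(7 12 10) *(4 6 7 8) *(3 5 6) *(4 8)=(3 5 6 7 12 10 4)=[0, 1, 2, 5, 3, 6, 7, 12, 8, 9, 4, 11, 10]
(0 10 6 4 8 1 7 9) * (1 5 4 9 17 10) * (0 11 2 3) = (0 1 7 17 10 6 9 11 2 3)(4 8 5) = [1, 7, 3, 0, 8, 4, 9, 17, 5, 11, 6, 2, 12, 13, 14, 15, 16, 10]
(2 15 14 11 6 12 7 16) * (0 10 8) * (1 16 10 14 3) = (0 14 11 6 12 7 10 8)(1 16 2 15 3) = [14, 16, 15, 1, 4, 5, 12, 10, 0, 9, 8, 6, 7, 13, 11, 3, 2]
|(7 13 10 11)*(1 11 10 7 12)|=6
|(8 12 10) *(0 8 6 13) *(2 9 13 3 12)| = 20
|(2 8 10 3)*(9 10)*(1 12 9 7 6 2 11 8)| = |(1 12 9 10 3 11 8 7 6 2)| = 10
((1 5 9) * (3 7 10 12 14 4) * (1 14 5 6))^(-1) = ((1 6)(3 7 10 12 5 9 14 4))^(-1) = (1 6)(3 4 14 9 5 12 10 7)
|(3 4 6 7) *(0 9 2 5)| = |(0 9 2 5)(3 4 6 7)| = 4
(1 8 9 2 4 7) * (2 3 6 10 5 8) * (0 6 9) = (0 6 10 5 8)(1 2 4 7)(3 9) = [6, 2, 4, 9, 7, 8, 10, 1, 0, 3, 5]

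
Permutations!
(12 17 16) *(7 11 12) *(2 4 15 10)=(2 4 15 10)(7 11 12 17 16)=[0, 1, 4, 3, 15, 5, 6, 11, 8, 9, 2, 12, 17, 13, 14, 10, 7, 16]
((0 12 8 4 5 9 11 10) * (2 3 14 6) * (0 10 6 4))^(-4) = ((0 12 8)(2 3 14 4 5 9 11 6))^(-4) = (0 8 12)(2 5)(3 9)(4 6)(11 14)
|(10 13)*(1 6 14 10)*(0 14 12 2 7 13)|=|(0 14 10)(1 6 12 2 7 13)|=6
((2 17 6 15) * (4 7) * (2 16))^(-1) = (2 16 15 6 17)(4 7)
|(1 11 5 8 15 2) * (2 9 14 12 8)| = |(1 11 5 2)(8 15 9 14 12)| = 20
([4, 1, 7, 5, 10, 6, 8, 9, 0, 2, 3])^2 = [10, 1, 9, 6, 3, 8, 0, 2, 4, 7, 5]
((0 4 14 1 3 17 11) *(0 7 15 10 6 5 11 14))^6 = (1 17)(3 14)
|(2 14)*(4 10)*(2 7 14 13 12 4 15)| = 6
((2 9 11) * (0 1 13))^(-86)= (0 1 13)(2 9 11)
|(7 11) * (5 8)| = 2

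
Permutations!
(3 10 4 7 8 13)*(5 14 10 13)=(3 13)(4 7 8 5 14 10)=[0, 1, 2, 13, 7, 14, 6, 8, 5, 9, 4, 11, 12, 3, 10]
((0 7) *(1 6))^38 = (7)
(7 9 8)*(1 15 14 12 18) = (1 15 14 12 18)(7 9 8) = [0, 15, 2, 3, 4, 5, 6, 9, 7, 8, 10, 11, 18, 13, 12, 14, 16, 17, 1]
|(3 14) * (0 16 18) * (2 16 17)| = 10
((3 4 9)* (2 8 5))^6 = (9)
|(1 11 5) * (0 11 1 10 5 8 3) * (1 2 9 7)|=|(0 11 8 3)(1 2 9 7)(5 10)|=4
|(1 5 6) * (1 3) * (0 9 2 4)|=4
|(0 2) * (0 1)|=|(0 2 1)|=3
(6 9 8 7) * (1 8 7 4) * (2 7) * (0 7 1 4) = (0 7 6 9 2 1 8) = [7, 8, 1, 3, 4, 5, 9, 6, 0, 2]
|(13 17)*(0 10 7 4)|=4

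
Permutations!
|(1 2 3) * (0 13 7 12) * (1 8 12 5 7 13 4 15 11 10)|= |(0 4 15 11 10 1 2 3 8 12)(5 7)|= 10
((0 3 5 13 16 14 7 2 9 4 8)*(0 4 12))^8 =(0 9 7 16 5)(2 14 13 3 12)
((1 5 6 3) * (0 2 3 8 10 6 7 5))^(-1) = ((0 2 3 1)(5 7)(6 8 10))^(-1) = (0 1 3 2)(5 7)(6 10 8)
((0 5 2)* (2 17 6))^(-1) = (0 2 6 17 5)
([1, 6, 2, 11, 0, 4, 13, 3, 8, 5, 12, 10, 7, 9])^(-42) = (13)(3 12 11 7 10)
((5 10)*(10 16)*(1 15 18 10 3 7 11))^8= ((1 15 18 10 5 16 3 7 11))^8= (1 11 7 3 16 5 10 18 15)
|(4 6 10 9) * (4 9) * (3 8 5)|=|(3 8 5)(4 6 10)|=3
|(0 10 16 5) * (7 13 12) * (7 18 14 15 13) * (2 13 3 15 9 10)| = |(0 2 13 12 18 14 9 10 16 5)(3 15)| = 10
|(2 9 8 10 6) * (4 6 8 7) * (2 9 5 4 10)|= 8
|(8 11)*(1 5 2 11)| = 5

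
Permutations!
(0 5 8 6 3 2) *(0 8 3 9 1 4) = (0 5 3 2 8 6 9 1 4) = [5, 4, 8, 2, 0, 3, 9, 7, 6, 1]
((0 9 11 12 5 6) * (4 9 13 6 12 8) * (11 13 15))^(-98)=((0 15 11 8 4 9 13 6)(5 12))^(-98)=(0 13 4 11)(6 9 8 15)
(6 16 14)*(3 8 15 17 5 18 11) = (3 8 15 17 5 18 11)(6 16 14) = [0, 1, 2, 8, 4, 18, 16, 7, 15, 9, 10, 3, 12, 13, 6, 17, 14, 5, 11]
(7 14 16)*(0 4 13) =(0 4 13)(7 14 16) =[4, 1, 2, 3, 13, 5, 6, 14, 8, 9, 10, 11, 12, 0, 16, 15, 7]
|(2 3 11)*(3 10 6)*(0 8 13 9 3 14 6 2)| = 6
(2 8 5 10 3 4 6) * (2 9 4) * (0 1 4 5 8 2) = (0 1 4 6 9 5 10 3) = [1, 4, 2, 0, 6, 10, 9, 7, 8, 5, 3]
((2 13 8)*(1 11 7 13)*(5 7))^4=(1 13 11 8 5 2 7)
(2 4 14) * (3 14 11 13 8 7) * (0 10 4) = (0 10 4 11 13 8 7 3 14 2) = [10, 1, 0, 14, 11, 5, 6, 3, 7, 9, 4, 13, 12, 8, 2]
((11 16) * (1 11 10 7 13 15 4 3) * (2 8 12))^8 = ((1 11 16 10 7 13 15 4 3)(2 8 12))^8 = (1 3 4 15 13 7 10 16 11)(2 12 8)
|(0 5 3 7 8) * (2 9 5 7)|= 12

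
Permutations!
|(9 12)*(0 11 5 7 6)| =10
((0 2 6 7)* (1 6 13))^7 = (0 2 13 1 6 7)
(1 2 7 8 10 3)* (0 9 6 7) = [9, 2, 0, 1, 4, 5, 7, 8, 10, 6, 3] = (0 9 6 7 8 10 3 1 2)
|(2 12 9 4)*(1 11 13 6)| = 4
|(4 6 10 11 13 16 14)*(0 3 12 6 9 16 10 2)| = 60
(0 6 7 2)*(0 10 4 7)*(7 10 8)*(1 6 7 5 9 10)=(0 7 2 8 5 9 10 4 1 6)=[7, 6, 8, 3, 1, 9, 0, 2, 5, 10, 4]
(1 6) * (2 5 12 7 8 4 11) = (1 6)(2 5 12 7 8 4 11) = [0, 6, 5, 3, 11, 12, 1, 8, 4, 9, 10, 2, 7]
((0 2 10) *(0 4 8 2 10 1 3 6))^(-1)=((0 10 4 8 2 1 3 6))^(-1)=(0 6 3 1 2 8 4 10)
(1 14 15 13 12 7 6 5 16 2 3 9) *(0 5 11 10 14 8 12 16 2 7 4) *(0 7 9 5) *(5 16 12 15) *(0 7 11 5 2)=(0 7 6 5)(1 8 15 13 12 4 11 10 14 2 3 16 9)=[7, 8, 3, 16, 11, 0, 5, 6, 15, 1, 14, 10, 4, 12, 2, 13, 9]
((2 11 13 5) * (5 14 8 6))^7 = (14)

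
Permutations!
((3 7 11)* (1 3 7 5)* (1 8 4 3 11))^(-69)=(11)(3 4 8 5)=((1 11 7)(3 5 8 4))^(-69)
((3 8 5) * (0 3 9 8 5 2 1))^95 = ((0 3 5 9 8 2 1))^95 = (0 8 3 2 5 1 9)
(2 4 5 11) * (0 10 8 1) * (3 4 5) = (0 10 8 1)(2 5 11)(3 4) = [10, 0, 5, 4, 3, 11, 6, 7, 1, 9, 8, 2]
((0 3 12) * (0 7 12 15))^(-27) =((0 3 15)(7 12))^(-27) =(15)(7 12)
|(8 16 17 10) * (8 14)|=5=|(8 16 17 10 14)|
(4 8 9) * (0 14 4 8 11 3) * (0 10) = (0 14 4 11 3 10)(8 9) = [14, 1, 2, 10, 11, 5, 6, 7, 9, 8, 0, 3, 12, 13, 4]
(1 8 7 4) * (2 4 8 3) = (1 3 2 4)(7 8) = [0, 3, 4, 2, 1, 5, 6, 8, 7]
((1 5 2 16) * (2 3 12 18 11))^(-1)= ((1 5 3 12 18 11 2 16))^(-1)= (1 16 2 11 18 12 3 5)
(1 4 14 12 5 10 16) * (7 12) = (1 4 14 7 12 5 10 16) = [0, 4, 2, 3, 14, 10, 6, 12, 8, 9, 16, 11, 5, 13, 7, 15, 1]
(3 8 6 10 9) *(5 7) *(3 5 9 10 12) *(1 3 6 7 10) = (1 3 8 7 9 5 10)(6 12) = [0, 3, 2, 8, 4, 10, 12, 9, 7, 5, 1, 11, 6]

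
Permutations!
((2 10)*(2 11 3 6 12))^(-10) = ((2 10 11 3 6 12))^(-10) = (2 11 6)(3 12 10)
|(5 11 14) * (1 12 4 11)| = |(1 12 4 11 14 5)| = 6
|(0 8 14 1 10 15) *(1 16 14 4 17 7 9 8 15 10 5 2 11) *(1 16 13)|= 70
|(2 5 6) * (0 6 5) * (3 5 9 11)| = |(0 6 2)(3 5 9 11)| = 12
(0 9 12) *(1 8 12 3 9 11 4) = [11, 8, 2, 9, 1, 5, 6, 7, 12, 3, 10, 4, 0] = (0 11 4 1 8 12)(3 9)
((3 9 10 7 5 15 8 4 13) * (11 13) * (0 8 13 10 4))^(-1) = (0 8)(3 13 15 5 7 10 11 4 9)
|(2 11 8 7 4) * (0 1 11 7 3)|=15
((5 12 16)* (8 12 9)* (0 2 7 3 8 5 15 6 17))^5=((0 2 7 3 8 12 16 15 6 17)(5 9))^5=(0 12)(2 16)(3 6)(5 9)(7 15)(8 17)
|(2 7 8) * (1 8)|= 4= |(1 8 2 7)|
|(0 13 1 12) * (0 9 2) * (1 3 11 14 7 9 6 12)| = |(0 13 3 11 14 7 9 2)(6 12)| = 8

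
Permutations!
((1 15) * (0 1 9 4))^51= ((0 1 15 9 4))^51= (0 1 15 9 4)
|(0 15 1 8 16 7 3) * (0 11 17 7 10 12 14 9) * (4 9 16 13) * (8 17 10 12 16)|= |(0 15 1 17 7 3 11 10 16 12 14 8 13 4 9)|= 15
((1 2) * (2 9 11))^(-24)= ((1 9 11 2))^(-24)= (11)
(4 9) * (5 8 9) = (4 5 8 9) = [0, 1, 2, 3, 5, 8, 6, 7, 9, 4]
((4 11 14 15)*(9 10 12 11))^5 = (4 14 12 9 15 11 10)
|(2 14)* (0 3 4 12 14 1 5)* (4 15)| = |(0 3 15 4 12 14 2 1 5)| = 9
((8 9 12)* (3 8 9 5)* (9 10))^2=(3 5 8)(9 10 12)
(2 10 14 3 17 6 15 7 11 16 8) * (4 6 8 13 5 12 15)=[0, 1, 10, 17, 6, 12, 4, 11, 2, 9, 14, 16, 15, 5, 3, 7, 13, 8]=(2 10 14 3 17 8)(4 6)(5 12 15 7 11 16 13)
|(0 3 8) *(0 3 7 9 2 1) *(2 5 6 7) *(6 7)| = |(0 2 1)(3 8)(5 7 9)| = 6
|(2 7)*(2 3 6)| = |(2 7 3 6)| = 4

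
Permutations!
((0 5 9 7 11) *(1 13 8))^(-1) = (0 11 7 9 5)(1 8 13)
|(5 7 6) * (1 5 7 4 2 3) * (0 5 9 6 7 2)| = 15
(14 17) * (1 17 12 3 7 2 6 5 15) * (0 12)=(0 12 3 7 2 6 5 15 1 17 14)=[12, 17, 6, 7, 4, 15, 5, 2, 8, 9, 10, 11, 3, 13, 0, 1, 16, 14]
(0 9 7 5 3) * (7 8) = (0 9 8 7 5 3) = [9, 1, 2, 0, 4, 3, 6, 5, 7, 8]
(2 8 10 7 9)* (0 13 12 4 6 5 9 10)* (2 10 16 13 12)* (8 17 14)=(0 12 4 6 5 9 10 7 16 13 2 17 14 8)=[12, 1, 17, 3, 6, 9, 5, 16, 0, 10, 7, 11, 4, 2, 8, 15, 13, 14]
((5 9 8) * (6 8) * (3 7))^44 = (9)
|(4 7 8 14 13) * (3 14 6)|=7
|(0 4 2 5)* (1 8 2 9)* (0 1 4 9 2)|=7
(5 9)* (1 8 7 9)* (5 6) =(1 8 7 9 6 5) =[0, 8, 2, 3, 4, 1, 5, 9, 7, 6]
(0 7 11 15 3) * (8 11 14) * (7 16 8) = (0 16 8 11 15 3)(7 14) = [16, 1, 2, 0, 4, 5, 6, 14, 11, 9, 10, 15, 12, 13, 7, 3, 8]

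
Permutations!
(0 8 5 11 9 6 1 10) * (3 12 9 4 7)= (0 8 5 11 4 7 3 12 9 6 1 10)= [8, 10, 2, 12, 7, 11, 1, 3, 5, 6, 0, 4, 9]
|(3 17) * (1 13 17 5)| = 5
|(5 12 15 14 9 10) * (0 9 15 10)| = 6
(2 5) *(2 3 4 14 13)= (2 5 3 4 14 13)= [0, 1, 5, 4, 14, 3, 6, 7, 8, 9, 10, 11, 12, 2, 13]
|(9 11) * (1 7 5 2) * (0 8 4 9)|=|(0 8 4 9 11)(1 7 5 2)|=20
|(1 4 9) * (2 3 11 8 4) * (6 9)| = |(1 2 3 11 8 4 6 9)| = 8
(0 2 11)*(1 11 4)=(0 2 4 1 11)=[2, 11, 4, 3, 1, 5, 6, 7, 8, 9, 10, 0]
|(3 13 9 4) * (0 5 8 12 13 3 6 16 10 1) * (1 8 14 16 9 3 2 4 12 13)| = 14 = |(0 5 14 16 10 8 13 3 2 4 6 9 12 1)|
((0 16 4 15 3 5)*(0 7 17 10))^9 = (17)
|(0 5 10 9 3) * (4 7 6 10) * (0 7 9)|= 8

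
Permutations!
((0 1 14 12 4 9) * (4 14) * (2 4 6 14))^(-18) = ((0 1 6 14 12 2 4 9))^(-18) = (0 4 12 6)(1 9 2 14)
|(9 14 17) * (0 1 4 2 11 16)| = |(0 1 4 2 11 16)(9 14 17)| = 6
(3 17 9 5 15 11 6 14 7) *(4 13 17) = (3 4 13 17 9 5 15 11 6 14 7) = [0, 1, 2, 4, 13, 15, 14, 3, 8, 5, 10, 6, 12, 17, 7, 11, 16, 9]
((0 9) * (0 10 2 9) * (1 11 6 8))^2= (1 6)(2 10 9)(8 11)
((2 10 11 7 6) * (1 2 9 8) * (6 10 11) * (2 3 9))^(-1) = (1 8 9 3)(2 6 10 7 11)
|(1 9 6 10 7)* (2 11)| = |(1 9 6 10 7)(2 11)| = 10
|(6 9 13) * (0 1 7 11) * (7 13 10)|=|(0 1 13 6 9 10 7 11)|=8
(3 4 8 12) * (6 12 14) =(3 4 8 14 6 12) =[0, 1, 2, 4, 8, 5, 12, 7, 14, 9, 10, 11, 3, 13, 6]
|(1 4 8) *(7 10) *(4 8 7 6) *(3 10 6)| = |(1 8)(3 10)(4 7 6)| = 6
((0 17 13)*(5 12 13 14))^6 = ((0 17 14 5 12 13))^6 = (17)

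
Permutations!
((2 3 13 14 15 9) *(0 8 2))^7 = (0 9 15 14 13 3 2 8)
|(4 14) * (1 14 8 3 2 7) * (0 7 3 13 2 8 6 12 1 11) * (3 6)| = |(0 7 11)(1 14 4 3 8 13 2 6 12)| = 9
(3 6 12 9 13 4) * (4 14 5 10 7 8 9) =(3 6 12 4)(5 10 7 8 9 13 14) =[0, 1, 2, 6, 3, 10, 12, 8, 9, 13, 7, 11, 4, 14, 5]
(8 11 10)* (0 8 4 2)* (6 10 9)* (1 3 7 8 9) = [9, 3, 0, 7, 2, 5, 10, 8, 11, 6, 4, 1] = (0 9 6 10 4 2)(1 3 7 8 11)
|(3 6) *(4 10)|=|(3 6)(4 10)|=2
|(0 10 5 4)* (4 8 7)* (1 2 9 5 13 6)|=|(0 10 13 6 1 2 9 5 8 7 4)|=11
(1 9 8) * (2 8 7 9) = (1 2 8)(7 9) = [0, 2, 8, 3, 4, 5, 6, 9, 1, 7]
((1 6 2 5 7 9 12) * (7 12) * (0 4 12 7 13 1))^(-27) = (1 6 2 5 7 9 13)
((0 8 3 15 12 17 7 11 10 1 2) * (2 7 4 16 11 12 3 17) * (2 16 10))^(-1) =((0 8 17 4 10 1 7 12 16 11 2)(3 15))^(-1) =(0 2 11 16 12 7 1 10 4 17 8)(3 15)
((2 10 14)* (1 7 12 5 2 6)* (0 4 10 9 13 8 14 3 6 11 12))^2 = (0 10 6 7 4 3 1)(2 13 14 12)(5 9 8 11)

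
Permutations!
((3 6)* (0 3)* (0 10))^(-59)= (0 3 6 10)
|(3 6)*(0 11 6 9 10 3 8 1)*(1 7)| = 6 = |(0 11 6 8 7 1)(3 9 10)|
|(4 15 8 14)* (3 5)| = |(3 5)(4 15 8 14)| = 4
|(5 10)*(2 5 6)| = 4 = |(2 5 10 6)|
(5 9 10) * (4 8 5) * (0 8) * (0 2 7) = (0 8 5 9 10 4 2 7) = [8, 1, 7, 3, 2, 9, 6, 0, 5, 10, 4]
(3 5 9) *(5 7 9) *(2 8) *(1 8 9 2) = (1 8)(2 9 3 7) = [0, 8, 9, 7, 4, 5, 6, 2, 1, 3]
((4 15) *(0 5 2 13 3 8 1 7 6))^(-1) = (0 6 7 1 8 3 13 2 5)(4 15)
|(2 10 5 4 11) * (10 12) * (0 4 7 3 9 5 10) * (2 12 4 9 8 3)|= |(0 9 5 7 2 4 11 12)(3 8)|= 8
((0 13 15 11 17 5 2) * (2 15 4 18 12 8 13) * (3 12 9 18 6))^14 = ((0 2)(3 12 8 13 4 6)(5 15 11 17)(9 18))^14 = (18)(3 8 4)(5 11)(6 12 13)(15 17)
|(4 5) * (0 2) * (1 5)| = |(0 2)(1 5 4)| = 6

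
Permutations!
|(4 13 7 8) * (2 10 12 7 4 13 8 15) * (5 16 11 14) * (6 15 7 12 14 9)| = 9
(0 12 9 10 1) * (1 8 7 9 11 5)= (0 12 11 5 1)(7 9 10 8)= [12, 0, 2, 3, 4, 1, 6, 9, 7, 10, 8, 5, 11]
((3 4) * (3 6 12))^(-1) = (3 12 6 4)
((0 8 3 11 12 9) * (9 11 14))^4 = (0 9 14 3 8) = ((0 8 3 14 9)(11 12))^4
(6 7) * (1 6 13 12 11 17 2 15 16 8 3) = [0, 6, 15, 1, 4, 5, 7, 13, 3, 9, 10, 17, 11, 12, 14, 16, 8, 2] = (1 6 7 13 12 11 17 2 15 16 8 3)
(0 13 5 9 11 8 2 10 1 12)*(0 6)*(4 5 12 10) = (0 13 12 6)(1 10)(2 4 5 9 11 8) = [13, 10, 4, 3, 5, 9, 0, 7, 2, 11, 1, 8, 6, 12]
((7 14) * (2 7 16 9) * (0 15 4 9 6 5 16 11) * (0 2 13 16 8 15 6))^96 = (0 9 8)(4 5 16)(6 13 15)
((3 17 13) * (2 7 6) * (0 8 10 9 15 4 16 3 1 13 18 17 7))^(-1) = ((0 8 10 9 15 4 16 3 7 6 2)(1 13)(17 18))^(-1) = (0 2 6 7 3 16 4 15 9 10 8)(1 13)(17 18)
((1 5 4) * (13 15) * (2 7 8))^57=((1 5 4)(2 7 8)(13 15))^57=(13 15)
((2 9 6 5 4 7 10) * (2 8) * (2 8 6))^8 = ((2 9)(4 7 10 6 5))^8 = (4 6 7 5 10)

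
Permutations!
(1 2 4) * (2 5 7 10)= [0, 5, 4, 3, 1, 7, 6, 10, 8, 9, 2]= (1 5 7 10 2 4)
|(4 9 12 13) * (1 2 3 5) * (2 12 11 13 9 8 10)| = |(1 12 9 11 13 4 8 10 2 3 5)| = 11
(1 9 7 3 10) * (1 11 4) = (1 9 7 3 10 11 4) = [0, 9, 2, 10, 1, 5, 6, 3, 8, 7, 11, 4]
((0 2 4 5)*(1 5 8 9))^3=((0 2 4 8 9 1 5))^3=(0 8 5 4 1 2 9)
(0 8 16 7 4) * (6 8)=[6, 1, 2, 3, 0, 5, 8, 4, 16, 9, 10, 11, 12, 13, 14, 15, 7]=(0 6 8 16 7 4)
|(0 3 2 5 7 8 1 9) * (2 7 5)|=6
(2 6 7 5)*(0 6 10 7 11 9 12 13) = (0 6 11 9 12 13)(2 10 7 5) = [6, 1, 10, 3, 4, 2, 11, 5, 8, 12, 7, 9, 13, 0]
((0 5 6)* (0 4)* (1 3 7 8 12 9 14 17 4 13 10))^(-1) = (0 4 17 14 9 12 8 7 3 1 10 13 6 5)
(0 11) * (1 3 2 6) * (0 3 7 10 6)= (0 11 3 2)(1 7 10 6)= [11, 7, 0, 2, 4, 5, 1, 10, 8, 9, 6, 3]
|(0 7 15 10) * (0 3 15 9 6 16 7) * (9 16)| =|(3 15 10)(6 9)(7 16)| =6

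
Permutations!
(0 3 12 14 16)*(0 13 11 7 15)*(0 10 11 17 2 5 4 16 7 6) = (0 3 12 14 7 15 10 11 6)(2 5 4 16 13 17) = [3, 1, 5, 12, 16, 4, 0, 15, 8, 9, 11, 6, 14, 17, 7, 10, 13, 2]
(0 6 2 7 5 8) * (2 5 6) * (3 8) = (0 2 7 6 5 3 8) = [2, 1, 7, 8, 4, 3, 5, 6, 0]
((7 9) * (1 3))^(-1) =((1 3)(7 9))^(-1) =(1 3)(7 9)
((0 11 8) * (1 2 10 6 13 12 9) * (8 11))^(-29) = ((0 8)(1 2 10 6 13 12 9))^(-29) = (0 8)(1 9 12 13 6 10 2)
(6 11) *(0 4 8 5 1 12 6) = (0 4 8 5 1 12 6 11) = [4, 12, 2, 3, 8, 1, 11, 7, 5, 9, 10, 0, 6]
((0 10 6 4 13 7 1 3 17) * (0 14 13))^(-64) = (1 17 13)(3 14 7)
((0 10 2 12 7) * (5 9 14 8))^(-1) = ((0 10 2 12 7)(5 9 14 8))^(-1) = (0 7 12 2 10)(5 8 14 9)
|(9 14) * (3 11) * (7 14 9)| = |(3 11)(7 14)| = 2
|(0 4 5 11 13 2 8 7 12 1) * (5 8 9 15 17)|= |(0 4 8 7 12 1)(2 9 15 17 5 11 13)|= 42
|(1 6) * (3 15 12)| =6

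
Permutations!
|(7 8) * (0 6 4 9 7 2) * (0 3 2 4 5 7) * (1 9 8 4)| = 8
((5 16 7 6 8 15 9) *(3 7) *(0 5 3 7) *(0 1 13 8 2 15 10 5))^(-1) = ((1 13 8 10 5 16 7 6 2 15 9 3))^(-1) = (1 3 9 15 2 6 7 16 5 10 8 13)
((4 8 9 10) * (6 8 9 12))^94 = ((4 9 10)(6 8 12))^94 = (4 9 10)(6 8 12)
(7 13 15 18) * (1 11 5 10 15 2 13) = [0, 11, 13, 3, 4, 10, 6, 1, 8, 9, 15, 5, 12, 2, 14, 18, 16, 17, 7] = (1 11 5 10 15 18 7)(2 13)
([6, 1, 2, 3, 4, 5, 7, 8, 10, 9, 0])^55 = (10)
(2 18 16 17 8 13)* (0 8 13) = [8, 1, 18, 3, 4, 5, 6, 7, 0, 9, 10, 11, 12, 2, 14, 15, 17, 13, 16] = (0 8)(2 18 16 17 13)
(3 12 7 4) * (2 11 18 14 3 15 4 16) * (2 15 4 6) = (2 11 18 14 3 12 7 16 15 6) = [0, 1, 11, 12, 4, 5, 2, 16, 8, 9, 10, 18, 7, 13, 3, 6, 15, 17, 14]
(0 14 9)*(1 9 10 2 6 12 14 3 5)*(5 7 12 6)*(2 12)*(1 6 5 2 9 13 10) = [3, 13, 2, 7, 4, 6, 5, 9, 8, 0, 12, 11, 14, 10, 1] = (0 3 7 9)(1 13 10 12 14)(5 6)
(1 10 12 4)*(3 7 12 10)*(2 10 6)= (1 3 7 12 4)(2 10 6)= [0, 3, 10, 7, 1, 5, 2, 12, 8, 9, 6, 11, 4]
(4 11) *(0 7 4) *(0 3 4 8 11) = [7, 1, 2, 4, 0, 5, 6, 8, 11, 9, 10, 3] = (0 7 8 11 3 4)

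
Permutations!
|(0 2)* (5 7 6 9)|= |(0 2)(5 7 6 9)|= 4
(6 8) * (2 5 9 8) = (2 5 9 8 6) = [0, 1, 5, 3, 4, 9, 2, 7, 6, 8]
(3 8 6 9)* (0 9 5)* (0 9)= (3 8 6 5 9)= [0, 1, 2, 8, 4, 9, 5, 7, 6, 3]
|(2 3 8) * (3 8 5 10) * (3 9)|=|(2 8)(3 5 10 9)|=4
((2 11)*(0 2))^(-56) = ((0 2 11))^(-56) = (0 2 11)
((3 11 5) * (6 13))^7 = (3 11 5)(6 13)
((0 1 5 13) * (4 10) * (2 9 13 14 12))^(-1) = (0 13 9 2 12 14 5 1)(4 10)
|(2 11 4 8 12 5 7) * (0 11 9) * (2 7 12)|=|(0 11 4 8 2 9)(5 12)|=6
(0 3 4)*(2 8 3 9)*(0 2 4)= (0 9 4 2 8 3)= [9, 1, 8, 0, 2, 5, 6, 7, 3, 4]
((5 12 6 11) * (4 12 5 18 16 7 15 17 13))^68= (4 17 7 18 6)(11 12 13 15 16)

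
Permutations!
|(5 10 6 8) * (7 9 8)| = 6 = |(5 10 6 7 9 8)|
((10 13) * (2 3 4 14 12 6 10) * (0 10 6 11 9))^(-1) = (0 9 11 12 14 4 3 2 13 10)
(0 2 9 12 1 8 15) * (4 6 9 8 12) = (0 2 8 15)(1 12)(4 6 9) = [2, 12, 8, 3, 6, 5, 9, 7, 15, 4, 10, 11, 1, 13, 14, 0]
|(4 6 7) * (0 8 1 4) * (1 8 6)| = 6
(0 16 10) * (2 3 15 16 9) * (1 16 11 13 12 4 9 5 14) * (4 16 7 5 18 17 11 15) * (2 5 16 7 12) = (0 18 17 11 13 2 3 4 9 5 14 1 12 7 16 10) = [18, 12, 3, 4, 9, 14, 6, 16, 8, 5, 0, 13, 7, 2, 1, 15, 10, 11, 17]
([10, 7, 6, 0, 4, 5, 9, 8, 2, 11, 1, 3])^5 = [2, 9, 0, 8, 4, 5, 10, 11, 3, 1, 6, 7]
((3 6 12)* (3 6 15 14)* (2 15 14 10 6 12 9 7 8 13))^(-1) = ((2 15 10 6 9 7 8 13)(3 14))^(-1) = (2 13 8 7 9 6 10 15)(3 14)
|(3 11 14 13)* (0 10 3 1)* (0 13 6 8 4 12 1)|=|(0 10 3 11 14 6 8 4 12 1 13)|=11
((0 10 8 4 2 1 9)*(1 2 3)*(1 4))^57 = ((0 10 8 1 9)(3 4))^57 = (0 8 9 10 1)(3 4)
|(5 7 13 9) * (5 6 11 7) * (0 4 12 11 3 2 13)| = 5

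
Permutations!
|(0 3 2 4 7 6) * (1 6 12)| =8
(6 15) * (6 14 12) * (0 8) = [8, 1, 2, 3, 4, 5, 15, 7, 0, 9, 10, 11, 6, 13, 12, 14] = (0 8)(6 15 14 12)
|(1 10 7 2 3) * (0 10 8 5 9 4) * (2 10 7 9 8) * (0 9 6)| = 12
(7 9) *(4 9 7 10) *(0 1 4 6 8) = [1, 4, 2, 3, 9, 5, 8, 7, 0, 10, 6] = (0 1 4 9 10 6 8)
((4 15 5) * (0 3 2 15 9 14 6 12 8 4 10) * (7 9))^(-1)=((0 3 2 15 5 10)(4 7 9 14 6 12 8))^(-1)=(0 10 5 15 2 3)(4 8 12 6 14 9 7)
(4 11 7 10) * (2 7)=(2 7 10 4 11)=[0, 1, 7, 3, 11, 5, 6, 10, 8, 9, 4, 2]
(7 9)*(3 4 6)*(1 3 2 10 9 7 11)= (1 3 4 6 2 10 9 11)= [0, 3, 10, 4, 6, 5, 2, 7, 8, 11, 9, 1]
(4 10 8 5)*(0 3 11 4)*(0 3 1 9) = (0 1 9)(3 11 4 10 8 5) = [1, 9, 2, 11, 10, 3, 6, 7, 5, 0, 8, 4]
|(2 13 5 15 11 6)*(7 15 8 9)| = |(2 13 5 8 9 7 15 11 6)| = 9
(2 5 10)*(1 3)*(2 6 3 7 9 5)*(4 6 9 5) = (1 7 5 10 9 4 6 3) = [0, 7, 2, 1, 6, 10, 3, 5, 8, 4, 9]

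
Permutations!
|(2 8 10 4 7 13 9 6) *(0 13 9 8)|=9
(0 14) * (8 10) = (0 14)(8 10) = [14, 1, 2, 3, 4, 5, 6, 7, 10, 9, 8, 11, 12, 13, 0]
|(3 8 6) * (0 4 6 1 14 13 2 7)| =10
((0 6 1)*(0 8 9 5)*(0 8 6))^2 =(5 9 8)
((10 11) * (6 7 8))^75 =(10 11) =((6 7 8)(10 11))^75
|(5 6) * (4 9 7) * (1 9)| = 4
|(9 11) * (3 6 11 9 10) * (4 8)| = |(3 6 11 10)(4 8)| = 4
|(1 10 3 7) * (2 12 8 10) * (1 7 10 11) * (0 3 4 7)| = |(0 3 10 4 7)(1 2 12 8 11)| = 5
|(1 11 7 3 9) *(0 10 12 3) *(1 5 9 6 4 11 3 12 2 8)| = |(12)(0 10 2 8 1 3 6 4 11 7)(5 9)| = 10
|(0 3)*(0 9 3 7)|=2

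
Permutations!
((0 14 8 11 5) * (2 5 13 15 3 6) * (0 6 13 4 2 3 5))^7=(0 14 8 11 4 2)(3 15 6 13 5)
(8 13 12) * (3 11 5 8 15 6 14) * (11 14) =(3 14)(5 8 13 12 15 6 11) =[0, 1, 2, 14, 4, 8, 11, 7, 13, 9, 10, 5, 15, 12, 3, 6]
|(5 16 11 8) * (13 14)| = |(5 16 11 8)(13 14)| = 4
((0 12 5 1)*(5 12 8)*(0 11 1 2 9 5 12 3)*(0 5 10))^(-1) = (0 10 9 2 5 3 12 8)(1 11)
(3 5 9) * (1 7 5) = [0, 7, 2, 1, 4, 9, 6, 5, 8, 3] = (1 7 5 9 3)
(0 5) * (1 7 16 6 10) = (0 5)(1 7 16 6 10) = [5, 7, 2, 3, 4, 0, 10, 16, 8, 9, 1, 11, 12, 13, 14, 15, 6]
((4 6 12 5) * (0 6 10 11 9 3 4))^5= (0 6 12 5)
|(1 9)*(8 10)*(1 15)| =|(1 9 15)(8 10)| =6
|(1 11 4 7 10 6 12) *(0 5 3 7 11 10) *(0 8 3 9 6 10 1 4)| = |(0 5 9 6 12 4 11)(3 7 8)| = 21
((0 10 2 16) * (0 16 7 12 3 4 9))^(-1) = (16)(0 9 4 3 12 7 2 10)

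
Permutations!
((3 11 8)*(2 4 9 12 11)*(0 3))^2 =(0 2 9 11)(3 4 12 8)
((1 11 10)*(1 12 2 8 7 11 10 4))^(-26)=(1 11 8 12)(2 10 4 7)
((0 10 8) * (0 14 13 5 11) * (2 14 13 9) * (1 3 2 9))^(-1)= (0 11 5 13 8 10)(1 14 2 3)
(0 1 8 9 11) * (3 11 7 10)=(0 1 8 9 7 10 3 11)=[1, 8, 2, 11, 4, 5, 6, 10, 9, 7, 3, 0]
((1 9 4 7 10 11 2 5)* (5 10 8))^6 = (11)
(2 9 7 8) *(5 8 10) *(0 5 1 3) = (0 5 8 2 9 7 10 1 3) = [5, 3, 9, 0, 4, 8, 6, 10, 2, 7, 1]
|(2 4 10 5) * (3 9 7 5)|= 7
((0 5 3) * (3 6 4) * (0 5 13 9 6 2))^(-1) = (0 2 5 3 4 6 9 13)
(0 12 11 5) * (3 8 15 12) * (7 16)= [3, 1, 2, 8, 4, 0, 6, 16, 15, 9, 10, 5, 11, 13, 14, 12, 7]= (0 3 8 15 12 11 5)(7 16)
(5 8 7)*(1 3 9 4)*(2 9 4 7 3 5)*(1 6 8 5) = (2 9 7)(3 4 6 8) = [0, 1, 9, 4, 6, 5, 8, 2, 3, 7]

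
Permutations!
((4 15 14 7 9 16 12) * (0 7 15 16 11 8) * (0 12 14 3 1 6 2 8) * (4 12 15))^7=(0 11 9 7)(1 6 2 8 15 3)(4 16 14)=((0 7 9 11)(1 6 2 8 15 3)(4 16 14))^7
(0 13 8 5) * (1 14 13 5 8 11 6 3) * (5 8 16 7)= (0 8 16 7 5)(1 14 13 11 6 3)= [8, 14, 2, 1, 4, 0, 3, 5, 16, 9, 10, 6, 12, 11, 13, 15, 7]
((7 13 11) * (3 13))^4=(13)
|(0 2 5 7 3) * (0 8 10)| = |(0 2 5 7 3 8 10)| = 7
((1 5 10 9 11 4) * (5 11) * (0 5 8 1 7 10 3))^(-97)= ((0 5 3)(1 11 4 7 10 9 8))^(-97)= (0 3 5)(1 11 4 7 10 9 8)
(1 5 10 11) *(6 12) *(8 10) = (1 5 8 10 11)(6 12) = [0, 5, 2, 3, 4, 8, 12, 7, 10, 9, 11, 1, 6]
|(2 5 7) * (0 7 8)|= 5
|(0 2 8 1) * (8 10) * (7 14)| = 10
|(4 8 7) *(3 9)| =|(3 9)(4 8 7)| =6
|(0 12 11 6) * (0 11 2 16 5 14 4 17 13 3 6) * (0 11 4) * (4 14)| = |(0 12 2 16 5 4 17 13 3 6 14)| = 11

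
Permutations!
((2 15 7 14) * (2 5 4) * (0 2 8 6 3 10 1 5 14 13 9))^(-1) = ((0 2 15 7 13 9)(1 5 4 8 6 3 10))^(-1) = (0 9 13 7 15 2)(1 10 3 6 8 4 5)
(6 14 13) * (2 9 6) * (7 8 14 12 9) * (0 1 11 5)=(0 1 11 5)(2 7 8 14 13)(6 12 9)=[1, 11, 7, 3, 4, 0, 12, 8, 14, 6, 10, 5, 9, 2, 13]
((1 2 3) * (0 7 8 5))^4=(8)(1 2 3)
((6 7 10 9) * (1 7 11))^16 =((1 7 10 9 6 11))^16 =(1 6 10)(7 11 9)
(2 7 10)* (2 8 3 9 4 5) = (2 7 10 8 3 9 4 5) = [0, 1, 7, 9, 5, 2, 6, 10, 3, 4, 8]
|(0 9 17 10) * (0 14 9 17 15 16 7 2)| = 9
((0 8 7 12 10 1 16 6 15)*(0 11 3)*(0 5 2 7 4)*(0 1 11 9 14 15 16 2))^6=(16)(0 12 8 10 4 11 1 3 2 5 7)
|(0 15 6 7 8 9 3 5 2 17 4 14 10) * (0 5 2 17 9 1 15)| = |(1 15 6 7 8)(2 9 3)(4 14 10 5 17)| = 15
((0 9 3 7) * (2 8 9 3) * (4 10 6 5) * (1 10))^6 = ((0 3 7)(1 10 6 5 4)(2 8 9))^6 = (1 10 6 5 4)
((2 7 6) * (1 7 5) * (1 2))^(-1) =(1 6 7)(2 5)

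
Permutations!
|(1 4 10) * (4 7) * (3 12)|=|(1 7 4 10)(3 12)|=4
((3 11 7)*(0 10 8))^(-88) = (0 8 10)(3 7 11) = ((0 10 8)(3 11 7))^(-88)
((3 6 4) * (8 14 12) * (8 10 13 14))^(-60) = ((3 6 4)(10 13 14 12))^(-60) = (14)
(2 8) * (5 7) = [0, 1, 8, 3, 4, 7, 6, 5, 2] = (2 8)(5 7)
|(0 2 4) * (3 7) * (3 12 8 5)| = |(0 2 4)(3 7 12 8 5)| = 15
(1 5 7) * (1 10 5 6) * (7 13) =[0, 6, 2, 3, 4, 13, 1, 10, 8, 9, 5, 11, 12, 7] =(1 6)(5 13 7 10)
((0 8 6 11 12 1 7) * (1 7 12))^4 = ((0 8 6 11 1 12 7))^4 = (0 1 8 12 6 7 11)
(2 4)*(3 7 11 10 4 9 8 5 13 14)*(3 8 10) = (2 9 10 4)(3 7 11)(5 13 14 8) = [0, 1, 9, 7, 2, 13, 6, 11, 5, 10, 4, 3, 12, 14, 8]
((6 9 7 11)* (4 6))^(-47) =(4 7 6 11 9)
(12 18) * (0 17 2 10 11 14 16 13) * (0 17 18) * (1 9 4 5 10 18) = [1, 9, 18, 3, 5, 10, 6, 7, 8, 4, 11, 14, 0, 17, 16, 15, 13, 2, 12] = (0 1 9 4 5 10 11 14 16 13 17 2 18 12)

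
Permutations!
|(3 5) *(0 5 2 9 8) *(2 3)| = |(0 5 2 9 8)| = 5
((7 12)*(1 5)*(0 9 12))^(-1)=(0 7 12 9)(1 5)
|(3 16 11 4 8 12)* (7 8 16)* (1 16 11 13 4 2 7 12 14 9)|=|(1 16 13 4 11 2 7 8 14 9)(3 12)|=10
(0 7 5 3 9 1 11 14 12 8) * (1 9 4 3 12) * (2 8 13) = (0 7 5 12 13 2 8)(1 11 14)(3 4) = [7, 11, 8, 4, 3, 12, 6, 5, 0, 9, 10, 14, 13, 2, 1]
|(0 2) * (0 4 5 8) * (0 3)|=|(0 2 4 5 8 3)|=6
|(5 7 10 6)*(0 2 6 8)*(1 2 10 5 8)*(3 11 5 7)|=6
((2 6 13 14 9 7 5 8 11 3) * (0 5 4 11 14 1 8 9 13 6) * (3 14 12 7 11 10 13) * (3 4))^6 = (0 10 3 14 12 9 1)(2 4 7 11 8 5 13)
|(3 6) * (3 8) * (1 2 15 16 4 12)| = 6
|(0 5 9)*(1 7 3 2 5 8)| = 8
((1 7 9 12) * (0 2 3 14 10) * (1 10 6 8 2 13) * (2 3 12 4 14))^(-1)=(0 10 12 2 3 8 6 14 4 9 7 1 13)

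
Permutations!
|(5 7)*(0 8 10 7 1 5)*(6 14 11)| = |(0 8 10 7)(1 5)(6 14 11)| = 12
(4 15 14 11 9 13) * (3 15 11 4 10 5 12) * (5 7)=(3 15 14 4 11 9 13 10 7 5 12)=[0, 1, 2, 15, 11, 12, 6, 5, 8, 13, 7, 9, 3, 10, 4, 14]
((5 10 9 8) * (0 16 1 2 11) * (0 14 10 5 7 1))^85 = (0 16)(1 9 11 7 10 2 8 14)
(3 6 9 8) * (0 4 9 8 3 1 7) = (0 4 9 3 6 8 1 7) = [4, 7, 2, 6, 9, 5, 8, 0, 1, 3]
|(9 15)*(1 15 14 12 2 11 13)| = |(1 15 9 14 12 2 11 13)| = 8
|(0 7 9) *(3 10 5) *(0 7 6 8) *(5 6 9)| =8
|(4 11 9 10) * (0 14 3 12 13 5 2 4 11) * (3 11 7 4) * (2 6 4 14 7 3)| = |(0 7 14 11 9 10 3 12 13 5 6 4)| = 12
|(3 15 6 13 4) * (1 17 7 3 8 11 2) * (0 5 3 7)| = |(0 5 3 15 6 13 4 8 11 2 1 17)| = 12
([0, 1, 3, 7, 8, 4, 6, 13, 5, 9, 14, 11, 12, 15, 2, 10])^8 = (2 3 7 13 15 10 14)(4 5 8)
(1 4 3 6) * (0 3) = (0 3 6 1 4) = [3, 4, 2, 6, 0, 5, 1]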